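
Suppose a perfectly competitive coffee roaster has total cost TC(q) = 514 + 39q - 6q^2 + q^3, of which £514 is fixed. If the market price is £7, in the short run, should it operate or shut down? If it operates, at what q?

From TC, MC = TC'(q) = 39 - 12q + 3q^2 and AVC = VC/q = 39 - 6q + q^2.
AVC is minimized where dAVC/dq = -6 + 2q = 0, at q = 3; min AVC = 39 - 6·3 + 3^2 = £30.
P = £7 lies below min AVC = £30; no output level covers variable cost.
The firm minimizes its loss by shutting down and losing only its fixed cost of £514.

Shut down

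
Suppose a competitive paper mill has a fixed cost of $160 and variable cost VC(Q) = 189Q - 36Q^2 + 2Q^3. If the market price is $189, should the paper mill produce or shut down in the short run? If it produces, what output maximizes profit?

Variable cost is VC = 189Q - 36Q^2 + 2Q^3, so AVC = VC/Q = 189 - 36Q + 2Q^2 and MC = dTC/dQ = 189 - 72Q + 6Q^2.
The AVC parabola has its vertex at Q = 36/4 = 9, where AVC = 189 - 36·9 + 2·9^2 = $27.
Because $189 ≥ $27, revenue can cover variable cost; the firm operates.
Solving P = MC: -72Q + 6Q^2 = 0 ⇒ Q = 0 or 12. On the upward-sloping branch, Q* = 12.
Check: AVC at Q = 12 is $45 ≤ P, so revenue covers variable cost.
Profit = P·Q − TC = 189·12 − 700 = $1568.

Produce at Q = 12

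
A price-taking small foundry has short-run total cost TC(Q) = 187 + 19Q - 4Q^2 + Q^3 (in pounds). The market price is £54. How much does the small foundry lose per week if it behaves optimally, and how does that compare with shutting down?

AVC = 19 - 4Q + Q^2; min AVC = £15 at Q = 2. Since P = £54 ≥ min AVC, the firm produces.
MC = 19 - 8Q + 3Q^2. Setting P = MC and taking the root on the rising branch gives Q* = 5.
TR = 54·5 = 270. TC = 187 + 120 = 307. Profit = 270 − 307 = -£37.
That loss of £37 beats the £187 the firm would lose by shutting down; producing recovers £150 of fixed cost.

Profit = -£37 at Q = 5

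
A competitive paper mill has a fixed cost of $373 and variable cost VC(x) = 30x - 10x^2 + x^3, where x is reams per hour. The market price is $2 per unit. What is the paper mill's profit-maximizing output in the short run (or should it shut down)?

Variable cost is VC = 30x - 10x^2 + x^3, so AVC = VC/x = 30 - 10x + x^2 and MC = dTC/dx = 30 - 20x + 3x^2.
The AVC parabola has its vertex at x = 10/2 = 5, where AVC = 30 - 10·5 + 5^2 = $5.
P = $2 lies below min AVC = $5; no output level covers variable cost.
Shutting down limits the loss to fixed cost, $373.

Shut down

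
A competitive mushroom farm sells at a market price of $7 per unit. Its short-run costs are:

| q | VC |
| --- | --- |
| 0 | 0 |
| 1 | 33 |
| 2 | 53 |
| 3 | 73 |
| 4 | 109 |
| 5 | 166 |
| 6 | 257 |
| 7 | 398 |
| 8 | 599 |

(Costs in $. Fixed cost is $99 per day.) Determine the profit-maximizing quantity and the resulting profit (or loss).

Tabulate TR − TC: q=0: -99; q=1: -125; q=2: -138; q=3: -151; q=4: -180; q=5: -230; q=6: -314; q=7: -448; q=8: -642.
Profit is highest at q = 0. Equivalently, the lowest AVC in the table is 73/3 ≈ $24.33 at q = 3, and P = $7 falls below it — price never covers variable cost, so the firm shuts down and loses only its fixed cost.

q = 0 (shut down); profit = -$99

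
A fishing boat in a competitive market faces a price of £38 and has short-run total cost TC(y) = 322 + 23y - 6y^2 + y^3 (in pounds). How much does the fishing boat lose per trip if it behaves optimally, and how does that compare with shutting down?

AVC = 23 - 6y + y^2 has its minimum £14 at y = 3; price £38 clears that bar, so the firm operates.
With MC = 23 - 12y + 3y^2, P = MC on the upward-sloping part at y* = 5.
TR = 38·5 = 190. TC = 322 + 90 = 412. Profit = 190 − 412 = -£222.
Shutting down would mean losing the fixed cost of £322, so operating at a loss of £222 is better by £100.

Profit = -£222 at y = 5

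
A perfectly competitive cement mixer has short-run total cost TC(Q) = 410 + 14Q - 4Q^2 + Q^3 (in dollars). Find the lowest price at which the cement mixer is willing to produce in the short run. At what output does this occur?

The shutdown price is the minimum of AVC. VC = 14Q - 4Q^2 + Q^3, so AVC = 14 - 4Q + Q^2.
dAVC/dQ = -4 + 2Q = 0 gives Q = 2. min AVC = 14 - 4·2 + 2^2 = 10.
For P < $10 the firm produces nothing.

$10 per unit, at Q = 2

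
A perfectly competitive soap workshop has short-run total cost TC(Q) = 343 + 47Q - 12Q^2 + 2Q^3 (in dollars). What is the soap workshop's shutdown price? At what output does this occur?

The shutdown price is the minimum of AVC. VC = 47Q - 12Q^2 + 2Q^3, so AVC = 47 - 12Q + 2Q^2.
dAVC/dQ = -12 + 4Q = 0 gives Q = 3. min AVC = 47 - 12·3 + 2·3^2 = 29.
For P < $29 the firm produces nothing.

$29 per unit, at Q = 3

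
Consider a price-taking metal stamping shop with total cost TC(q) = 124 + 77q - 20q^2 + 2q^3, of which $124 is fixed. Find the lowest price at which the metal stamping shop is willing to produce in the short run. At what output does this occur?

$27 per unit, at q = 5

The shutdown price is the minimum of AVC. VC = 77q - 20q^2 + 2q^3, so AVC = 77 - 20q + 2q^2.
At the minimum of AVC, MC = AVC. MC = 77 - 40q + 6q^2; setting MC = AVC gives 4q^2 - 20q = 0, so q = 5. min AVC = 27.
So the shutdown price is $27.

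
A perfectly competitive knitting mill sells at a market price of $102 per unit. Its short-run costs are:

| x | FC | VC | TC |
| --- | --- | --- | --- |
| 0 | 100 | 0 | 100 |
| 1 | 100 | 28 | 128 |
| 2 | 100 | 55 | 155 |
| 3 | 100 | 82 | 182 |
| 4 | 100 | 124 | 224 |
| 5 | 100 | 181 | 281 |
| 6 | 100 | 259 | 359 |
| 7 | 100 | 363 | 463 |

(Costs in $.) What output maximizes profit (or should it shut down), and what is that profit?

Profit at each row (π = 102x − TC): x=0: -100; x=1: -26; x=2: 49; x=3: 124; x=4: 184; x=5: 229; x=6: 253; x=7: 251.
Profit is maximized at x = 6. AVC there is 259/6 = $43.17 ≤ P, so producing beats shutting down (which would give -$100).

x = 6; profit = $253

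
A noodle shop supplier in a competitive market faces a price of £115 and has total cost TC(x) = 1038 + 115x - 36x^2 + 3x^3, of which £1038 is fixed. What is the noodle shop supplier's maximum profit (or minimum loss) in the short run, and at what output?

Profit = -£270 at x = 8

AVC = 115 - 36x + 3x^2 has its minimum £7 at x = 6; price £115 clears that bar, so the firm operates.
With MC = 115 - 72x + 9x^2, P = MC on the upward-sloping part at x* = 8.
TR = 115·8 = 920. TC = 1038 + 152 = 1190. Profit = 920 − 1190 = -£270.
By producing, the firm covers all variable cost plus £768 of fixed cost; shutting down would lose the full £1038.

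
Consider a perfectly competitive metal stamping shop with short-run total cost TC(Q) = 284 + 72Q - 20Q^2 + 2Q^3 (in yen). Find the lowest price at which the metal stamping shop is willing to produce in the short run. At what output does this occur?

The shutdown price is the minimum of AVC. VC = 72Q - 20Q^2 + 2Q^3, so AVC = 72 - 20Q + 2Q^2.
dAVC/dQ = -20 + 4Q = 0 gives Q = 5. min AVC = 72 - 20·5 + 2·5^2 = 22.
The firm shuts down for any P below ¥22.

¥22 per unit, at Q = 5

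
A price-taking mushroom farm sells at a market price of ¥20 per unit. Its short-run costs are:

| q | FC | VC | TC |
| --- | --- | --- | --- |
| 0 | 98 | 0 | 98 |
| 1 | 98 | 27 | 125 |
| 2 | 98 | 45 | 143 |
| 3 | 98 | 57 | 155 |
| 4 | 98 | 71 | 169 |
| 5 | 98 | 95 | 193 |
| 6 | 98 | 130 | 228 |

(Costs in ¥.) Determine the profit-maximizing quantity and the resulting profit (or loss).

Tabulate TR − TC: q=0: -98; q=1: -105; q=2: -103; q=3: -95; q=4: -89; q=5: -93; q=6: -108.
Profit is maximized at q = 4. AVC there is 71/4 = ¥17.75 ≤ P, so producing beats shutting down (which would give -¥98).

q = 4; profit = -¥89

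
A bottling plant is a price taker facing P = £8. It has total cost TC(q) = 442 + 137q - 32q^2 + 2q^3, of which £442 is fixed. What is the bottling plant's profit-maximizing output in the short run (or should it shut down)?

From TC, MC = TC'(q) = 137 - 64q + 6q^2 and AVC = VC/q = 137 - 32q + 2q^2.
AVC hits its minimum where MC = AVC, at q = 8, giving min AVC = 137 - 32·8 + 2·8^2 = £9.
With P < min AVC (£8 < £9), every unit sold adds to the loss.
Shutting down limits the loss to fixed cost, £442.

Shut down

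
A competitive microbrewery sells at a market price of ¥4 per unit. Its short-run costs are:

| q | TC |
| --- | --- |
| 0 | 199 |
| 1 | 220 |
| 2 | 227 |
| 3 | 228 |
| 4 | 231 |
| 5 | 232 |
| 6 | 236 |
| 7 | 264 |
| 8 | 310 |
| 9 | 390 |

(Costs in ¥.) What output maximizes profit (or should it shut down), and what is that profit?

q = 0 (shut down); profit = -¥199

Compute π = P·q − TC at each output: q=0: -199; q=1: -216; q=2: -219; q=3: -216; q=4: -215; q=5: -212; q=6: -212; q=7: -236; q=8: -278; q=9: -354.
Profit is highest at q = 0. Equivalently, the lowest AVC in the table is 37/6 ≈ ¥6.17 at q = 6, and P = ¥4 falls below it — price never covers variable cost, so the firm shuts down and loses only its fixed cost.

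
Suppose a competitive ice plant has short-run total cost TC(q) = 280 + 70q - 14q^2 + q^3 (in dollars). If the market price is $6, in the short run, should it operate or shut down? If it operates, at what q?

Shut down

Strip out fixed cost: VC = 70q - 14q^2 + q^3. Then AVC = 70 - 14q + q^2 and MC = 70 - 28q + 3q^2.
The AVC parabola has its vertex at q = 14/2 = 7, where AVC = 70 - 14·7 + 7^2 = $21.
With P < min AVC ($6 < $21), every unit sold adds to the loss.
Shutting down limits the loss to fixed cost, $280.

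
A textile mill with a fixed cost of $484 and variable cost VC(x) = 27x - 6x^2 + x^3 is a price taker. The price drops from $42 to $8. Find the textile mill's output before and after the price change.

AVC = 27 - 6x + x^2, minimized at x = 3 where min AVC = $18. MC = 27 - 12x + 3x^2.
With P = $42 above the shutdown price, P = MC gives x = 5.
At P = $8 < min AVC = $18, price no longer covers variable cost at any output, so the firm shuts down: x = 0.

Output falls from 5 to 0 (the firm shuts down)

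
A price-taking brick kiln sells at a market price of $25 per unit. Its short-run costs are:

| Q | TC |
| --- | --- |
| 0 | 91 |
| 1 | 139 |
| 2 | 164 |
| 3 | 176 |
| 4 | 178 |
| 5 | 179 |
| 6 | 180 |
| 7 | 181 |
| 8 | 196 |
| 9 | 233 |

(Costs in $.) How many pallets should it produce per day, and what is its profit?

Profit at each row (π = 25Q − TC): Q=0: -91; Q=1: -114; Q=2: -114; Q=3: -101; Q=4: -78; Q=5: -54; Q=6: -30; Q=7: -6; Q=8: 4; Q=9: -8.
Profit is maximized at Q = 8. AVC there is 105/8 = $13.12 ≤ P, so producing beats shutting down (which would give -$91).

Q = 8; profit = $4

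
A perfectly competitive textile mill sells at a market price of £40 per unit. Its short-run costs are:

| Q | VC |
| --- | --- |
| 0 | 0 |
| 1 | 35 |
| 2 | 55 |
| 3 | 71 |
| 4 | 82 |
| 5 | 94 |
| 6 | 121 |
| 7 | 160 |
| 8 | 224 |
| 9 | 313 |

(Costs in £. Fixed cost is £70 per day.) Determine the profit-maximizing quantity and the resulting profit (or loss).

Q = 7; profit = £50

Profit at each row (π = 40Q − TC): Q=0: -70; Q=1: -65; Q=2: -45; Q=3: -21; Q=4: 8; Q=5: 36; Q=6: 49; Q=7: 50; Q=8: 26; Q=9: -23.
Profit is maximized at Q = 7. AVC there is 160/7 = £22.86 ≤ P, so producing beats shutting down (which would give -£70).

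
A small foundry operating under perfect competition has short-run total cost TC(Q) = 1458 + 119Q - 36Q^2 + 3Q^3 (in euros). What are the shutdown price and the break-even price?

Shutdown price = €11; break-even price = €200

AVC = 119 - 36Q + 3Q^2; minimized at Q = 6, giving min AVC = €11. That is the shutdown price.
ATC = 1458/Q + 119 - 36Q + 3Q^2. Setting dATC/dQ = −1458/Q^2 − 36 + 6Q = 0 gives Q = 9 (since 6·9^3 − 36·9^2 = 1458).
min ATC = 1458/9 + 119 − 36·9 + 3·9^2 = €200. That is the break-even price.
For €11 ≤ P < €200 the firm produces at a loss; below €11 it shuts down.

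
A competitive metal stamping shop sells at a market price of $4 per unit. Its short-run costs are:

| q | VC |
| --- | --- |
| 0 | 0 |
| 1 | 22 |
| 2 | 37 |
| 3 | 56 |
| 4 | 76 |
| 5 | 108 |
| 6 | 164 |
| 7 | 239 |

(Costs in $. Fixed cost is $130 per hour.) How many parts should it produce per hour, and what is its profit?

q = 0 (shut down); profit = -$130

Profit at each row (π = 4q − TC): q=0: -130; q=1: -148; q=2: -159; q=3: -174; q=4: -190; q=5: -218; q=6: -270; q=7: -341.
Profit is highest at q = 0. Equivalently, the lowest AVC in the table is 37/2 ≈ $18.50 at q = 2, and P = $4 falls below it — price never covers variable cost, so the firm shuts down and loses only its fixed cost.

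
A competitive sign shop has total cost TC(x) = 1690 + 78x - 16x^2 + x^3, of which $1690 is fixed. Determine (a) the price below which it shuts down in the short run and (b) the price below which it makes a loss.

Shutdown price = $14; break-even price = $169

Shutdown price = min AVC. AVC = 78 - 16x + x^2, with vertex at x = 8 and minimum $14.
ATC = 1690/x + 78 - 16x + x^2. Setting dATC/dx = −1690/x^2 − 16 + 2x = 0 gives x = 13 (since 2·13^3 − 16·13^2 = 1690).
min ATC = 1690/13 + 78 − 16·13 + 13^2 = $169. That is the break-even price.
For $14 ≤ P < $169 the firm produces at a loss; below $14 it shuts down.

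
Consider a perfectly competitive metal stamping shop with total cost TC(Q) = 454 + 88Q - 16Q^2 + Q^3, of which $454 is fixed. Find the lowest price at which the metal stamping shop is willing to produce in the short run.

The shutdown price is the minimum of AVC. VC = 88Q - 16Q^2 + Q^3, so AVC = 88 - 16Q + Q^2.
At the minimum of AVC, MC = AVC. MC = 88 - 32Q + 3Q^2; setting MC = AVC gives 2Q^2 - 16Q = 0, so Q = 8. min AVC = 24.
For P < $24 the firm produces nothing.

$24 per unit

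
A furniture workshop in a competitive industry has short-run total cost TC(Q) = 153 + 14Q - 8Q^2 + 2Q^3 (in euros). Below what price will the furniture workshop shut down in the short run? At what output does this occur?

€6 per unit, at Q = 2

The firm shuts down when price falls below the minimum of average variable cost. AVC = VC/Q = 14 - 8Q + 2Q^2.
At the minimum of AVC, MC = AVC. MC = 14 - 16Q + 6Q^2; setting MC = AVC gives 4Q^2 - 8Q = 0, so Q = 2. min AVC = 6.
So the shutdown price is €6.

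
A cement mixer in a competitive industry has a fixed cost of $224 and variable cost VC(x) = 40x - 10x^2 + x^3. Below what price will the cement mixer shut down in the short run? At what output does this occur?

The shutdown price is the minimum of AVC. VC = 40x - 10x^2 + x^3, so AVC = 40 - 10x + x^2.
At the minimum of AVC, MC = AVC. MC = 40 - 20x + 3x^2; setting MC = AVC gives 2x^2 - 10x = 0, so x = 5. min AVC = 15.
So the shutdown price is $15.

$15 per unit, at x = 5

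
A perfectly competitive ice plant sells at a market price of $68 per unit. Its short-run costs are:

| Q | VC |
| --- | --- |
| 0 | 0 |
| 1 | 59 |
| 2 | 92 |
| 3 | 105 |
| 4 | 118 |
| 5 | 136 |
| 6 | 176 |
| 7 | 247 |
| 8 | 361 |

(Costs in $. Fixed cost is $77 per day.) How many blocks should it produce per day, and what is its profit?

Q = 6; profit = $155

Compute π = P·Q − TC at each output: Q=0: -77; Q=1: -68; Q=2: -33; Q=3: 22; Q=4: 77; Q=5: 127; Q=6: 155; Q=7: 152; Q=8: 106.
Profit is maximized at Q = 6. AVC there is 176/6 = $29.33 ≤ P, so producing beats shutting down (which would give -$77).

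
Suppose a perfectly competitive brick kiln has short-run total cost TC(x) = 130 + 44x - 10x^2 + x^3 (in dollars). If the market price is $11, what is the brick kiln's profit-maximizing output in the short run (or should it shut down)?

Shut down

From TC, MC = TC'(x) = 44 - 20x + 3x^2 and AVC = VC/x = 44 - 10x + x^2.
AVC is minimized where dAVC/dx = -10 + 2x = 0, at x = 5; min AVC = 44 - 10·5 + 5^2 = $19.
Since P = $11 < min AVC = $19, price fails to cover variable cost at any output.
Best response: produce nothing and absorb the $130 fixed cost.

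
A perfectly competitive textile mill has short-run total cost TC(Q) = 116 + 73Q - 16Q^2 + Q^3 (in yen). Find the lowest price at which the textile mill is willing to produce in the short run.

The shutdown price is the minimum of AVC. VC = 73Q - 16Q^2 + Q^3, so AVC = 73 - 16Q + Q^2.
dAVC/dQ = -16 + 2Q = 0 gives Q = 8. min AVC = 73 - 16·8 + 8^2 = 9.
For P < ¥9 the firm produces nothing.

¥9 per unit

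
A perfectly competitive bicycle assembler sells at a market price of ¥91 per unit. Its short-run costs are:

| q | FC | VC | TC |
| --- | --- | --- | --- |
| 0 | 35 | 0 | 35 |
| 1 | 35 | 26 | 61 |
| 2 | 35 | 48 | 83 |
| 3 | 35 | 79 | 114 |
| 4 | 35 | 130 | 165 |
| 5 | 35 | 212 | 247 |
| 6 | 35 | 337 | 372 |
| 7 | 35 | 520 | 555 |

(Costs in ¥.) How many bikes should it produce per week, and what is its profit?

Tabulate TR − TC: q=0: -35; q=1: 30; q=2: 99; q=3: 159; q=4: 199; q=5: 208; q=6: 174; q=7: 82.
Profit is maximized at q = 5. AVC there is 212/5 = ¥42.40 ≤ P, so producing beats shutting down (which would give -¥35).

q = 5; profit = ¥208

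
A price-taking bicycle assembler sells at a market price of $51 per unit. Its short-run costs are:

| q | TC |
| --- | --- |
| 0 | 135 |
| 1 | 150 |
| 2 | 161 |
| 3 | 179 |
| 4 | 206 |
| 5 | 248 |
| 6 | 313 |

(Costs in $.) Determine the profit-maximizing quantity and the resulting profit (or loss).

q = 5; profit = $7

Profit at each row (π = 51q − TC): q=0: -135; q=1: -99; q=2: -59; q=3: -26; q=4: -2; q=5: 7; q=6: -7.
Profit is maximized at q = 5. AVC there is 113/5 = $22.60 ≤ P, so producing beats shutting down (which would give -$135).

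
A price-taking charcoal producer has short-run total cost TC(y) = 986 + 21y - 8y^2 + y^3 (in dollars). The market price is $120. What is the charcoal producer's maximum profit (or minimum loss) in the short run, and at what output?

Profit = -$176 at y = 9

AVC = 21 - 8y + y^2; min AVC = $5 at y = 4. Since P = $120 ≥ min AVC, the firm produces.
MC = 21 - 16y + 3y^2. Setting P = MC and taking the root on the rising branch gives y* = 9.
TR = 120·9 = 1080. TC = 986 + 270 = 1256. Profit = 1080 − 1256 = -$176.
By producing, the firm covers all variable cost plus $810 of fixed cost; shutting down would lose the full $986.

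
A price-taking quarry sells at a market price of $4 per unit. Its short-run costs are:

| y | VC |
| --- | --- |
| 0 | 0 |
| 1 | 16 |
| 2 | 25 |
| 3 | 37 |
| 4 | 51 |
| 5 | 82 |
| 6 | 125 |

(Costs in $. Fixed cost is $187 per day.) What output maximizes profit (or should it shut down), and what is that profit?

y = 0 (shut down); profit = -$187

Profit at each row (π = 4y − TC): y=0: -187; y=1: -199; y=2: -204; y=3: -212; y=4: -222; y=5: -249; y=6: -288.
Profit is highest at y = 0. Equivalently, the lowest AVC in the table is 37/3 ≈ $12.33 at y = 3, and P = $4 falls below it — price never covers variable cost, so the firm shuts down and loses only its fixed cost.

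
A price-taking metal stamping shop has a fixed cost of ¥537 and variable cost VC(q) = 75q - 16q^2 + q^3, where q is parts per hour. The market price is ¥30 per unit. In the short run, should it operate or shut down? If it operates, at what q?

Produce at q = 9

Strip out fixed cost: VC = 75q - 16q^2 + q^3. Then AVC = 75 - 16q + q^2 and MC = 75 - 32q + 3q^2.
AVC is minimized where dAVC/dq = -16 + 2q = 0, at q = 8; min AVC = 75 - 16·8 + 8^2 = ¥11.
Because ¥30 ≥ ¥11, revenue can cover variable cost; the firm operates.
P = MC gives 45 - 32q + 3q^2 = 0, with roots 5/3 and 9. Take the larger (rising MC): q* = 9.
Check: AVC at q = 9 is ¥12 ≤ P, so revenue covers variable cost.
Profit = P·q − TC = 30·9 − 645 = -¥375, a loss, but smaller than the ¥537 fixed cost the firm would lose by shutting down.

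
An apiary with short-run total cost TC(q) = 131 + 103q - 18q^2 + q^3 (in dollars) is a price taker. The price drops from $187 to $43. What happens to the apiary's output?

Output falls from 14 to 10

AVC = 103 - 18q + q^2, minimized at q = 9 where min AVC = $22. MC = 103 - 36q + 3q^2.
At P = $187 ≥ min AVC, set P = MC on the rising branch: q = 14.
At P = $43 ≥ min AVC, set P = MC: q = 10. The firm stays open but cuts output.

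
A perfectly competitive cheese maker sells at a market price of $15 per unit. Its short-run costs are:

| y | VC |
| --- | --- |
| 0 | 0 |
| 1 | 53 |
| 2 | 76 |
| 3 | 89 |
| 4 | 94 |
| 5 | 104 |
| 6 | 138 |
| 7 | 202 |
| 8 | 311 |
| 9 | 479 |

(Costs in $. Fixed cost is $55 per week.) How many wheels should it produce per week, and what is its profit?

Profit at each row (π = 15y − TC): y=0: -55; y=1: -93; y=2: -101; y=3: -99; y=4: -89; y=5: -84; y=6: -103; y=7: -152; y=8: -246; y=9: -399.
Profit is highest at y = 0. Equivalently, the lowest AVC in the table is 104/5 ≈ $20.80 at y = 5, and P = $15 falls below it — price never covers variable cost, so the firm shuts down and loses only its fixed cost.

y = 0 (shut down); profit = -$55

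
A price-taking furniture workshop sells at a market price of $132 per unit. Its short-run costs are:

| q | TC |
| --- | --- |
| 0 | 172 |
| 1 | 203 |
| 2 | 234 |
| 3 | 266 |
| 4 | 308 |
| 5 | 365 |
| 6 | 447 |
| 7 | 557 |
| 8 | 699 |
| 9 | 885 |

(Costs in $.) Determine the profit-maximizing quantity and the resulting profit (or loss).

Tabulate TR − TC: q=0: -172; q=1: -71; q=2: 30; q=3: 130; q=4: 220; q=5: 295; q=6: 345; q=7: 367; q=8: 357; q=9: 303.
Profit is maximized at q = 7. AVC there is 385/7 = $55 ≤ P, so producing beats shutting down (which would give -$172).

q = 7; profit = $367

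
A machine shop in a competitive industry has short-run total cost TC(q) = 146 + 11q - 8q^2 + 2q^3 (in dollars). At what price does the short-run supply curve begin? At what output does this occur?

The shutdown price is the minimum of AVC. VC = 11q - 8q^2 + 2q^3, so AVC = 11 - 8q + 2q^2.
At the minimum of AVC, MC = AVC. MC = 11 - 16q + 6q^2; setting MC = AVC gives 4q^2 - 8q = 0, so q = 2. min AVC = 3.
The firm shuts down for any P below $3.

$3 per unit, at q = 2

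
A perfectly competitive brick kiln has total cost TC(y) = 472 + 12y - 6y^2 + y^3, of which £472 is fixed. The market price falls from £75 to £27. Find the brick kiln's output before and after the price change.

Output falls from 7 to 5

AVC = 12 - 6y + y^2, minimized at y = 3 where min AVC = £3. MC = 12 - 12y + 3y^2.
At P = £75 ≥ min AVC, set P = MC on the rising branch: y = 7.
At P = £27 ≥ min AVC, set P = MC: y = 5. The firm stays open but cuts output.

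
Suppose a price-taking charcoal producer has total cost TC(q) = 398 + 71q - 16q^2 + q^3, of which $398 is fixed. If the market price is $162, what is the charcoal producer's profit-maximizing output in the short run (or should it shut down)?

Produce at q = 13

From TC, MC = TC'(q) = 71 - 32q + 3q^2 and AVC = VC/q = 71 - 16q + q^2.
AVC is minimized where dAVC/dq = -16 + 2q = 0, at q = 8; min AVC = 71 - 16·8 + 8^2 = $7.
Because $162 ≥ $7, revenue can cover variable cost; the firm operates.
P = MC gives -91 - 32q + 3q^2 = 0, with roots -7/3 and 13. Take the larger (rising MC): q* = 13.
Check: AVC at q = 13 is $32 ≤ P, so revenue covers variable cost.
Profit = P·q − TC = 162·13 − 814 = $1292.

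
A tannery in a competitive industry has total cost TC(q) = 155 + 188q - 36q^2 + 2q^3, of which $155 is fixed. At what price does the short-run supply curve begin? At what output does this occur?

$26 per unit, at q = 9

The shutdown price is the minimum of AVC. VC = 188q - 36q^2 + 2q^3, so AVC = 188 - 36q + 2q^2.
dAVC/dq = -36 + 4q = 0 gives q = 9. min AVC = 188 - 36·9 + 2·9^2 = 26.
For P < $26 the firm produces nothing.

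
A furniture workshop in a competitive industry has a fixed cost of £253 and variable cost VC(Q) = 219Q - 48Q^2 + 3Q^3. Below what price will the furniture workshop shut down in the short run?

The firm shuts down when price falls below the minimum of average variable cost. AVC = VC/Q = 219 - 48Q + 3Q^2.
At the minimum of AVC, MC = AVC. MC = 219 - 96Q + 9Q^2; setting MC = AVC gives 6Q^2 - 48Q = 0, so Q = 8. min AVC = 27.
The firm shuts down for any P below £27.

£27 per unit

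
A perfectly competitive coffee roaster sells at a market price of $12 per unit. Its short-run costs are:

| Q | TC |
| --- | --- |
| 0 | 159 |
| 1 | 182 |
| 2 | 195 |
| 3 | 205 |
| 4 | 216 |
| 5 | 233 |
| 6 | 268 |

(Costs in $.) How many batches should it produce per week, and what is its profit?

Q = 0 (shut down); profit = -$159

Compute π = P·Q − TC at each output: Q=0: -159; Q=1: -170; Q=2: -171; Q=3: -169; Q=4: -168; Q=5: -173; Q=6: -196.
Profit is highest at Q = 0. Equivalently, the lowest AVC in the table is 57/4 ≈ $14.25 at Q = 4, and P = $12 falls below it — price never covers variable cost, so the firm shuts down and loses only its fixed cost.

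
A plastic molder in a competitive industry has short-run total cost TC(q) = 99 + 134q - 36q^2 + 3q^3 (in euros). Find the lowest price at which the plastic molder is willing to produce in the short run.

€26 per unit

The shutdown price is the minimum of AVC. VC = 134q - 36q^2 + 3q^3, so AVC = 134 - 36q + 3q^2.
dAVC/dq = -36 + 6q = 0 gives q = 6. min AVC = 134 - 36·6 + 3·6^2 = 26.
The firm shuts down for any P below €26.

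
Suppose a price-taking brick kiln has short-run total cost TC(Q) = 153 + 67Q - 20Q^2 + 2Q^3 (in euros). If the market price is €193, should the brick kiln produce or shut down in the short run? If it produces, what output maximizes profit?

Produce at Q = 9

From TC, MC = TC'(Q) = 67 - 40Q + 6Q^2 and AVC = VC/Q = 67 - 20Q + 2Q^2.
AVC hits its minimum where MC = AVC, at Q = 5, giving min AVC = 67 - 20·5 + 2·5^2 = €17.
Because €193 ≥ €17, revenue can cover variable cost; the firm operates.
Solving P = MC: -126 - 40Q + 6Q^2 = 0 ⇒ Q = -7/3 or 9. On the upward-sloping branch, Q* = 9.
Check: AVC at Q = 9 is €49 ≤ P, so revenue covers variable cost.
Profit = P·Q − TC = 193·9 − 594 = €1143.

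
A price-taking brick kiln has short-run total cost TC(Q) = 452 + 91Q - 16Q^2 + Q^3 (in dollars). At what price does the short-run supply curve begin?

$27 per unit

Short-run supply begins at min AVC. From VC = 91Q - 16Q^2 + Q^3, AVC = 91 - 16Q + Q^2.
At the minimum of AVC, MC = AVC. MC = 91 - 32Q + 3Q^2; setting MC = AVC gives 2Q^2 - 16Q = 0, so Q = 8. min AVC = 27.
For P < $27 the firm produces nothing.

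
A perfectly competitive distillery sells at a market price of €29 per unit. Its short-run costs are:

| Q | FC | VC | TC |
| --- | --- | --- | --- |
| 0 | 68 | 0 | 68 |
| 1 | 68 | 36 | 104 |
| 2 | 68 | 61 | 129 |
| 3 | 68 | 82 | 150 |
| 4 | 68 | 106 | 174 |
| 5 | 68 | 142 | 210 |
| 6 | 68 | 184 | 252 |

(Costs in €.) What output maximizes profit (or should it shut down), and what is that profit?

Compute π = P·Q − TC at each output: Q=0: -68; Q=1: -75; Q=2: -71; Q=3: -63; Q=4: -58; Q=5: -65; Q=6: -78.
Profit is maximized at Q = 4. AVC there is 106/4 = €26.50 ≤ P, so producing beats shutting down (which would give -€68).

Q = 4; profit = -€58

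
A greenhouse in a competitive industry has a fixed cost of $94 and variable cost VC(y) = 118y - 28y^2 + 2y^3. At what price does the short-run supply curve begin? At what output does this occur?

$20 per unit, at y = 7

The shutdown price is the minimum of AVC. VC = 118y - 28y^2 + 2y^3, so AVC = 118 - 28y + 2y^2.
dAVC/dy = -28 + 4y = 0 gives y = 7. min AVC = 118 - 28·7 + 2·7^2 = 20.
The firm shuts down for any P below $20.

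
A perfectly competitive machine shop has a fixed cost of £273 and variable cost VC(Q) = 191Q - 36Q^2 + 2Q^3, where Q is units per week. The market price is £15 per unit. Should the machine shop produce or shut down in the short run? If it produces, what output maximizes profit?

Variable cost is VC = 191Q - 36Q^2 + 2Q^3, so AVC = VC/Q = 191 - 36Q + 2Q^2 and MC = dTC/dQ = 191 - 72Q + 6Q^2.
AVC is minimized where dAVC/dQ = -36 + 4Q = 0, at Q = 9; min AVC = 191 - 36·9 + 2·9^2 = £29.
With P < min AVC (£15 < £29), every unit sold adds to the loss.
Shutting down limits the loss to fixed cost, £273.

Shut down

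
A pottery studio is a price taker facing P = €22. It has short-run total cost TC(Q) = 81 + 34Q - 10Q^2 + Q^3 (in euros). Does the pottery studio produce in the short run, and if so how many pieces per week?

Produce at Q = 6

From TC, MC = TC'(Q) = 34 - 20Q + 3Q^2 and AVC = VC/Q = 34 - 10Q + Q^2.
AVC hits its minimum where MC = AVC, at Q = 5, giving min AVC = 34 - 10·5 + 5^2 = €9.
Since P = €22 ≥ min AVC = €9, price covers variable cost and the firm should produce.
Set P = MC: 22 = 34 - 20Q + 3Q^2 → 12 - 20Q + 3Q^2 = 0. The roots are Q = 2/3 and Q = 6; the profit-maximizing output is on the rising part of MC, so Q* = 6.
Check: AVC at Q = 6 is €10 ≤ P, so revenue covers variable cost.
Profit = P·Q − TC = 22·6 − 141 = -€9, a loss, but smaller than the €81 fixed cost the firm would lose by shutting down.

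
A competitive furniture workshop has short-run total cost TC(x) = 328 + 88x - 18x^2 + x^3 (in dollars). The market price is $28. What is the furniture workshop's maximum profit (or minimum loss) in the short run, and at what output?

AVC = 88 - 18x + x^2 has its minimum $7 at x = 9; price $28 clears that bar, so the firm operates.
With MC = 88 - 36x + 3x^2, P = MC on the upward-sloping part at x* = 10.
TR = 28·10 = 280. TC = 328 + 80 = 408. Profit = 280 − 408 = -$128.
Shutting down would mean losing the fixed cost of $328, so operating at a loss of $128 is better by $200.

Profit = -$128 at x = 10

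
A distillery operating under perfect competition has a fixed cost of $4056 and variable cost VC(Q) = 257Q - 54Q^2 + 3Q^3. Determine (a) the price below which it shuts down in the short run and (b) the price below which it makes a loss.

Shutdown price = $14; break-even price = $374

Shutdown price = min AVC. AVC = 257 - 54Q + 3Q^2, with vertex at Q = 9 and minimum $14.
ATC = 4056/Q + 257 - 54Q + 3Q^2. Setting dATC/dQ = −4056/Q^2 − 54 + 6Q = 0 gives Q = 13 (since 6·13^3 − 54·13^2 = 4056).
min ATC = 4056/13 + 257 − 54·13 + 3·13^2 = $374. That is the break-even price.
For $14 ≤ P < $374 the firm produces at a loss; below $14 it shuts down.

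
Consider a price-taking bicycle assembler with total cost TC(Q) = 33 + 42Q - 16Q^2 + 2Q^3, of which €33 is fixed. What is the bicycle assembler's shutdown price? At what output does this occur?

€10 per unit, at Q = 4

The shutdown price is the minimum of AVC. VC = 42Q - 16Q^2 + 2Q^3, so AVC = 42 - 16Q + 2Q^2.
At the minimum of AVC, MC = AVC. MC = 42 - 32Q + 6Q^2; setting MC = AVC gives 4Q^2 - 16Q = 0, so Q = 4. min AVC = 10.
The firm shuts down for any P below €10.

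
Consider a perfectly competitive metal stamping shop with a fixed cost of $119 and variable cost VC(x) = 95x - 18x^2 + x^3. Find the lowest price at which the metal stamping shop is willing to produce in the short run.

Short-run supply begins at min AVC. From VC = 95x - 18x^2 + x^3, AVC = 95 - 18x + x^2.
dAVC/dx = -18 + 2x = 0 gives x = 9. min AVC = 95 - 18·9 + 9^2 = 14.
So the shutdown price is $14.

$14 per unit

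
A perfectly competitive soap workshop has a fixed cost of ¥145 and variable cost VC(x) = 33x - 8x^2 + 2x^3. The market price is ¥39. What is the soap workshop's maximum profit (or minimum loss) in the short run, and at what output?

AVC = 33 - 8x + 2x^2 has its minimum ¥25 at x = 2; price ¥39 clears that bar, so the firm operates.
With MC = 33 - 16x + 6x^2, P = MC on the upward-sloping part at x* = 3.
TR = 39·3 = 117. TC = 145 + 81 = 226. Profit = 117 − 226 = -¥109.
By producing, the firm covers all variable cost plus ¥36 of fixed cost; shutting down would lose the full ¥145.

Profit = -¥109 at x = 3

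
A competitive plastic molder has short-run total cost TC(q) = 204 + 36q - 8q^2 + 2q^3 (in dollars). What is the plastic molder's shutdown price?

Short-run supply begins at min AVC. From VC = 36q - 8q^2 + 2q^3, AVC = 36 - 8q + 2q^2.
At the minimum of AVC, MC = AVC. MC = 36 - 16q + 6q^2; setting MC = AVC gives 4q^2 - 8q = 0, so q = 2. min AVC = 28.
For P < $28 the firm produces nothing.

$28 per unit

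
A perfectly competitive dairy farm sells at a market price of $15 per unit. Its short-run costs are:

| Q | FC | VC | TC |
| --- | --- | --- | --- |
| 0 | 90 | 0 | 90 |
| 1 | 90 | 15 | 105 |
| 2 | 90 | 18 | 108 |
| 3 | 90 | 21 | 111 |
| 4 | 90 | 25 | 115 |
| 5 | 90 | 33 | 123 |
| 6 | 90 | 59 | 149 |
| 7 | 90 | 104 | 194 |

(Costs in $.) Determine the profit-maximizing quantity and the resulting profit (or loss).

Q = 5; profit = -$48

Compute π = P·Q − TC at each output: Q=0: -90; Q=1: -90; Q=2: -78; Q=3: -66; Q=4: -55; Q=5: -48; Q=6: -59; Q=7: -89.
Profit is maximized at Q = 5. AVC there is 33/5 = $6.60 ≤ P, so producing beats shutting down (which would give -$90).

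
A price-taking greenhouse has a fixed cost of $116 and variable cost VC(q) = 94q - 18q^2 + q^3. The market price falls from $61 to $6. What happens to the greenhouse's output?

Output falls from 11 to 0 (the firm shuts down)

AVC = 94 - 18q + q^2, minimized at q = 9 where min AVC = $13. MC = 94 - 36q + 3q^2.
At P = $61 ≥ min AVC, set P = MC on the rising branch: q = 11.
At P = $6 < min AVC = $13, price no longer covers variable cost at any output, so the firm shuts down: q = 0.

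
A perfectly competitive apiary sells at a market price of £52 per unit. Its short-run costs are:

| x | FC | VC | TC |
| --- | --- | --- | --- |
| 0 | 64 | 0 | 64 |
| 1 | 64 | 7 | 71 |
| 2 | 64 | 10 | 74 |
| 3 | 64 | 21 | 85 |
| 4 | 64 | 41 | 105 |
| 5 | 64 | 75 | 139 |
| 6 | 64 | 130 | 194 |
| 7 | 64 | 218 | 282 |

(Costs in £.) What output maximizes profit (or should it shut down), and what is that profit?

x = 5; profit = £121

Tabulate TR − TC: x=0: -64; x=1: -19; x=2: 30; x=3: 71; x=4: 103; x=5: 121; x=6: 118; x=7: 82.
Profit is maximized at x = 5. AVC there is 75/5 = £15 ≤ P, so producing beats shutting down (which would give -£64).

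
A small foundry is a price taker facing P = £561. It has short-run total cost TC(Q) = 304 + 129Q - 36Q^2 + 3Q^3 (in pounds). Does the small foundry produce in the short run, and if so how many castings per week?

Produce at Q = 12

Variable cost is VC = 129Q - 36Q^2 + 3Q^3, so AVC = VC/Q = 129 - 36Q + 3Q^2 and MC = dTC/dQ = 129 - 72Q + 9Q^2.
The AVC parabola has its vertex at Q = 36/6 = 6, where AVC = 129 - 36·6 + 3·6^2 = £21.
Because £561 ≥ £21, revenue can cover variable cost; the firm operates.
Solving P = MC: -432 - 72Q + 9Q^2 = 0 ⇒ Q = -4 or 12. On the upward-sloping branch, Q* = 12.
Check: AVC at Q = 12 is £129 ≤ P, so revenue covers variable cost.
Profit = P·Q − TC = 561·12 − 1852 = £4880.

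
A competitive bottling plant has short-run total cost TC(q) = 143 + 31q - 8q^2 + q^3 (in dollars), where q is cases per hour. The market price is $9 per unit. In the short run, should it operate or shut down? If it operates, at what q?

From TC, MC = TC'(q) = 31 - 16q + 3q^2 and AVC = VC/q = 31 - 8q + q^2.
AVC is minimized where dAVC/dq = -8 + 2q = 0, at q = 4; min AVC = 31 - 8·4 + 4^2 = $15.
P = $9 lies below min AVC = $15; no output level covers variable cost.
The firm minimizes its loss by shutting down and losing only its fixed cost of $143.

Shut down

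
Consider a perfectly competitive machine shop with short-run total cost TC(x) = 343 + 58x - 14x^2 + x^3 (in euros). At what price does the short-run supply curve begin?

€9 per unit

Short-run supply begins at min AVC. From VC = 58x - 14x^2 + x^3, AVC = 58 - 14x + x^2.
At the minimum of AVC, MC = AVC. MC = 58 - 28x + 3x^2; setting MC = AVC gives 2x^2 - 14x = 0, so x = 7. min AVC = 9.
The firm shuts down for any P below €9.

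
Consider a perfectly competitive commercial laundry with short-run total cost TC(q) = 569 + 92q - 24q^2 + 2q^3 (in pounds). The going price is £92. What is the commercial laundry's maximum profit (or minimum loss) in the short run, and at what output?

Profit = -£57 at q = 8

AVC = 92 - 24q + 2q^2; min AVC = £20 at q = 6. Since P = £92 ≥ min AVC, the firm produces.
MC = 92 - 48q + 6q^2. Setting P = MC and taking the root on the rising branch gives q* = 8.
TR = 92·8 = 736. TC = 569 + 224 = 793. Profit = 736 − 793 = -£57.
By producing, the firm covers all variable cost plus £512 of fixed cost; shutting down would lose the full £569.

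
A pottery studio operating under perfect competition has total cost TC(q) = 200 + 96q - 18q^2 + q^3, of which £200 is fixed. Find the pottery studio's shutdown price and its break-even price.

Shutdown price = £15; break-even price = £36

AVC = 96 - 18q + q^2; minimized at q = 9, giving min AVC = £15. That is the shutdown price.
ATC = 200/q + 96 - 18q + q^2. Setting dATC/dq = −200/q^2 − 18 + 2q = 0 gives q = 10 (since 2·10^3 − 18·10^2 = 200).
min ATC = 200/10 + 96 − 18·10 + 10^2 = £36. That is the break-even price.
Between these two prices the firm operates at a loss; above £36 it earns a profit.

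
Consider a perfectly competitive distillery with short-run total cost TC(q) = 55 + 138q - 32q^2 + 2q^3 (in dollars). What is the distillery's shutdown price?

The firm shuts down when price falls below the minimum of average variable cost. AVC = VC/q = 138 - 32q + 2q^2.
dAVC/dq = -32 + 4q = 0 gives q = 8. min AVC = 138 - 32·8 + 2·8^2 = 10.
For P < $10 the firm produces nothing.

$10 per unit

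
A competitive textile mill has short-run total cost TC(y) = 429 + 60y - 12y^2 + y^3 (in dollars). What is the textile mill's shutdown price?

The firm shuts down when price falls below the minimum of average variable cost. AVC = VC/y = 60 - 12y + y^2.
dAVC/dy = -12 + 2y = 0 gives y = 6. min AVC = 60 - 12·6 + 6^2 = 24.
So the shutdown price is $24.

$24 per unit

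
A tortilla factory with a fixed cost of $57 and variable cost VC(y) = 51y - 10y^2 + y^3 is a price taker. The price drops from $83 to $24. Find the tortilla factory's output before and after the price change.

Output falls from 8 to 0 (the firm shuts down)

MC = 51 - 20y + 3y^2; the shutdown threshold is min AVC = $26 (at y = 5).
At P = $83 ≥ min AVC, set P = MC on the rising branch: y = 8.
At P = $24 < min AVC = $26, price no longer covers variable cost at any output, so the firm shuts down: y = 0.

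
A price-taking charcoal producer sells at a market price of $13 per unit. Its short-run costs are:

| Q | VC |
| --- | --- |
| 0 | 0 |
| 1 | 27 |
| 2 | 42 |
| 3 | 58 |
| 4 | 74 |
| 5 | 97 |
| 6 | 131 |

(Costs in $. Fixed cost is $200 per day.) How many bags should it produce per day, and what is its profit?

Q = 0 (shut down); profit = -$200

Tabulate TR − TC: Q=0: -200; Q=1: -214; Q=2: -216; Q=3: -219; Q=4: -222; Q=5: -232; Q=6: -253.
Profit is highest at Q = 0. Equivalently, the lowest AVC in the table is 74/4 ≈ $18.50 at Q = 4, and P = $13 falls below it — price never covers variable cost, so the firm shuts down and loses only its fixed cost.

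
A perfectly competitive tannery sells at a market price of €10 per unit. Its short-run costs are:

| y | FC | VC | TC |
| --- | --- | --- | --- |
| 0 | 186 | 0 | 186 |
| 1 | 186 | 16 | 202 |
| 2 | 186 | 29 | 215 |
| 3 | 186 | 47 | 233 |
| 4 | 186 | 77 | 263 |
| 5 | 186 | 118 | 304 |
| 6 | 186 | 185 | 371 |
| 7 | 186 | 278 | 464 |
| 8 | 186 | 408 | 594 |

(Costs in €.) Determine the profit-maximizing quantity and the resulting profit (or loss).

Profit at each row (π = 10y − TC): y=0: -186; y=1: -192; y=2: -195; y=3: -203; y=4: -223; y=5: -254; y=6: -311; y=7: -394; y=8: -514.
Profit is highest at y = 0. Equivalently, the lowest AVC in the table is 29/2 ≈ €14.50 at y = 2, and P = €10 falls below it — price never covers variable cost, so the firm shuts down and loses only its fixed cost.

y = 0 (shut down); profit = -€186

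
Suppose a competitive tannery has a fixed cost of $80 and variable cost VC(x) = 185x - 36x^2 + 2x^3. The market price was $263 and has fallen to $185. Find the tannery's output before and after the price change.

MC = 185 - 72x + 6x^2; the shutdown threshold is min AVC = $23 (at x = 9).
With P = $263 above the shutdown price, P = MC gives x = 13.
At P = $185 ≥ min AVC, set P = MC: x = 12. The firm stays open but cuts output.

Output falls from 13 to 12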